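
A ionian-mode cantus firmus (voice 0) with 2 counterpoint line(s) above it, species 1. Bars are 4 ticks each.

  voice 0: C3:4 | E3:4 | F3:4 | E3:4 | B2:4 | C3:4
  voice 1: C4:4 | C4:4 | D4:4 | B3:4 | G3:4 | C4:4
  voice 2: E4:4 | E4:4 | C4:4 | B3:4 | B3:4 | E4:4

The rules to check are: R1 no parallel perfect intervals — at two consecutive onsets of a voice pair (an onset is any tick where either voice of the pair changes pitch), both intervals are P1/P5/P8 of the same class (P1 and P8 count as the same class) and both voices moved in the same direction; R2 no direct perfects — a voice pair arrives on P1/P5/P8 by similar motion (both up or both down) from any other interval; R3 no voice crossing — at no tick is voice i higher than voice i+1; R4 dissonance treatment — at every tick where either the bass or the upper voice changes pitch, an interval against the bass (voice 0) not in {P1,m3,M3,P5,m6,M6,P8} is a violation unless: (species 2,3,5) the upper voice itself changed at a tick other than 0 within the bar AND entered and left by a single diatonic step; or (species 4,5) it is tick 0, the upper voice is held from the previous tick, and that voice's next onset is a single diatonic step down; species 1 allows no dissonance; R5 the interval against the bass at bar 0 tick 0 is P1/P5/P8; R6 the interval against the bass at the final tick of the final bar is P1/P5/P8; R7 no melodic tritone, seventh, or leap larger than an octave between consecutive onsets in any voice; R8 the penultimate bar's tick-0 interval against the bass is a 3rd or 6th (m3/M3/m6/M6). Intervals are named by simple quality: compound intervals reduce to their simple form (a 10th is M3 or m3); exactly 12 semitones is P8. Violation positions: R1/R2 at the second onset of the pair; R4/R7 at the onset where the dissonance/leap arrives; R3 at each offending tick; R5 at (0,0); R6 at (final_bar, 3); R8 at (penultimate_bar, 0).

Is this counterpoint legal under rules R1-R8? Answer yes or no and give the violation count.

No (11 violations)

bar 0: v0=C3 v1=C4 v2=E4 (M3)
bar 1: v0=E3 v1=C4 v2=E4 (P8)
bar 2: v0=F3 v1=D4 v2=C4 (P5)
bar 3: v0=E3 v1=B3 v2=B3 (P5)
bar 4: v0=B2 v1=G3 v2=B3 (P8)
bar 5: v0=C3 v1=C4 v2=E4 (M3)
  R5 @ bar0.0: opens on M3
  R3 @ bar2.0: D4 above C4
  R3 @ bar2.1: D4 above C4
  R3 @ bar2.2: D4 above C4
  R3 @ bar2.3: D4 above C4
  R1 @ bar3.0: F3/C4 P5 -> E3/B3 P5 similar
  R2 @ bar3.0: F3/D4 M6 -> E3/B3 P5 similar
  R2 @ bar3.0: D4/C4 M2 -> B3/B3 P1 similar
  R8 @ bar4.0: penult P8 not 3rd/6th
  R2 @ bar5.0: B2/G3 m6 -> C3/C4 P8 similar
  R6 @ bar5.3: closes on M3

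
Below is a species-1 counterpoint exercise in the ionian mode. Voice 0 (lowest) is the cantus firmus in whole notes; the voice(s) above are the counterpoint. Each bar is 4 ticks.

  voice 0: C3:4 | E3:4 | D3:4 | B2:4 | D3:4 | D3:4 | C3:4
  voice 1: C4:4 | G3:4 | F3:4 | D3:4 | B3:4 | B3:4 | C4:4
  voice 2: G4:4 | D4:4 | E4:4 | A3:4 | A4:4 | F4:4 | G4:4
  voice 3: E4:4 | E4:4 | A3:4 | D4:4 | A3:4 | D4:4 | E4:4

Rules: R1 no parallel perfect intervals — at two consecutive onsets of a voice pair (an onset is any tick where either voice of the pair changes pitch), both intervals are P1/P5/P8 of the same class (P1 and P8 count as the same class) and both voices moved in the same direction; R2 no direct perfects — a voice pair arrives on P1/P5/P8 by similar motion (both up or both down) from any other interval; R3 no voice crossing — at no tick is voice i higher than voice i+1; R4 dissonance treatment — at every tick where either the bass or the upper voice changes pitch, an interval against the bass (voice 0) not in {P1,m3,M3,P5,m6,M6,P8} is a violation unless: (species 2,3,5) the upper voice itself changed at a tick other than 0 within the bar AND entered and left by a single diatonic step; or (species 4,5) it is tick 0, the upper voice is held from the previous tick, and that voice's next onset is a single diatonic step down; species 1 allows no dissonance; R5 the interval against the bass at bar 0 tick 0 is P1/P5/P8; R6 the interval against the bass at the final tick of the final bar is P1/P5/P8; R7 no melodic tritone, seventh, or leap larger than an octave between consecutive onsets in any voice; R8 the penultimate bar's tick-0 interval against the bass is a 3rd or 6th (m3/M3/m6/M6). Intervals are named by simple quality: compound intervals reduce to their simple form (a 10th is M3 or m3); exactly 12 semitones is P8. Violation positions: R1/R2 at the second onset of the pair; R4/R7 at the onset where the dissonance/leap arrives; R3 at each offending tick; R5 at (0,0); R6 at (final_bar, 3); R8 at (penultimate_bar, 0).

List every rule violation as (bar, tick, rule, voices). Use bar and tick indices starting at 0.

(0, 0, R3, (2, 3))
(0, 0, R5, (0, 3))
(0, 1, R3, (2, 3))
(0, 2, R3, (2, 3))
(0, 3, R3, (2, 3))
(1, 0, R1, (1, 2))
(1, 0, R4, (0, 2))
(2, 0, R2, (0, 3))
(2, 0, R3, (2, 3))
(2, 0, R4, (0, 2))
(2, 1, R3, (2, 3))
(2, 2, R3, (2, 3))
(2, 3, R3, (2, 3))
(3, 0, R2, (1, 2))
(3, 0, R4, (0, 2))
(4, 0, R2, (0, 2))
(4, 0, R3, (2, 3))
(4, 1, R3, (2, 3))
(4, 2, R3, (2, 3))
(4, 3, R3, (2, 3))
(5, 0, R3, (2, 3))
(5, 0, R8, (0, 3))
(5, 1, R3, (2, 3))
(5, 2, R3, (2, 3))
(5, 3, R3, (2, 3))
(6, 0, R2, (1, 2))
(6, 0, R3, (2, 3))
(6, 1, R3, (2, 3))
(6, 2, R3, (2, 3))
(6, 3, R3, (2, 3))
(6, 3, R6, (0, 3))

bar 0: v0=C3 v1=C4 v2=G4 v3=E4 downbeat M3
bar 1: v0=E3 v1=G3 v2=D4 v3=E4 downbeat P8
bar 2: v0=D3 v1=F3 v2=E4 v3=A3 downbeat P5
bar 3: v0=B2 v1=D3 v2=A3 v3=D4 downbeat m3
bar 4: v0=D3 v1=B3 v2=A4 v3=A3 downbeat P5
bar 5: v0=D3 v1=B3 v2=F4 v3=D4 downbeat P8
bar 6: v0=C3 v1=C4 v2=G4 v3=E4 downbeat M3
  -> R3 @ bar 0 tick 0 v(2, 3): G4 above E4
  -> R5 @ bar 0 tick 0 v(0, 3): opens on M3
  -> R3 @ bar 0 tick 1 v(2, 3): G4 above E4
  -> R3 @ bar 0 tick 2 v(2, 3): G4 above E4
  -> R3 @ bar 0 tick 3 v(2, 3): G4 above E4
  -> R1 @ bar 1 tick 0 v(1, 2): C4/G4 P5 -> G3/D4 P5 similar
  -> R4 @ bar 1 tick 0 v(0, 2): E3/D4 m7 untreated
  -> R2 @ bar 2 tick 0 v(0, 3): E3/E4 P8 -> D3/A3 P5 similar
  -> R3 @ bar 2 tick 0 v(2, 3): E4 above A3
  -> R4 @ bar 2 tick 0 v(0, 2): D3/E4 M2 untreated
  -> R3 @ bar 2 tick 1 v(2, 3): E4 above A3
  -> R3 @ bar 2 tick 2 v(2, 3): E4 above A3
  -> R3 @ bar 2 tick 3 v(2, 3): E4 above A3
  -> R2 @ bar 3 tick 0 v(1, 2): F3/E4 M7 -> D3/A3 P5 similar
  -> R4 @ bar 3 tick 0 v(0, 2): B2/A3 m7 untreated
  -> R2 @ bar 4 tick 0 v(0, 2): B2/A3 m7 -> D3/A4 P5 similar
  -> R3 @ bar 4 tick 0 v(2, 3): A4 above A3
  -> R3 @ bar 4 tick 1 v(2, 3): A4 above A3
  -> R3 @ bar 4 tick 2 v(2, 3): A4 above A3
  -> R3 @ bar 4 tick 3 v(2, 3): A4 above A3
  -> R3 @ bar 5 tick 0 v(2, 3): F4 above D4
  -> R8 @ bar 5 tick 0 v(0, 3): penult P8 not 3rd/6th
  -> R3 @ bar 5 tick 1 v(2, 3): F4 above D4
  -> R3 @ bar 5 tick 2 v(2, 3): F4 above D4
  -> R3 @ bar 5 tick 3 v(2, 3): F4 above D4
  -> R2 @ bar 6 tick 0 v(1, 2): B3/F4 TT -> C4/G4 P5 similar
  -> R3 @ bar 6 tick 0 v(2, 3): G4 above E4
  -> R3 @ bar 6 tick 1 v(2, 3): G4 above E4
  -> R3 @ bar 6 tick 2 v(2, 3): G4 above E4
  -> R3 @ bar 6 tick 3 v(2, 3): G4 above E4
  -> R6 @ bar 6 tick 3 v(0, 3): closes on M3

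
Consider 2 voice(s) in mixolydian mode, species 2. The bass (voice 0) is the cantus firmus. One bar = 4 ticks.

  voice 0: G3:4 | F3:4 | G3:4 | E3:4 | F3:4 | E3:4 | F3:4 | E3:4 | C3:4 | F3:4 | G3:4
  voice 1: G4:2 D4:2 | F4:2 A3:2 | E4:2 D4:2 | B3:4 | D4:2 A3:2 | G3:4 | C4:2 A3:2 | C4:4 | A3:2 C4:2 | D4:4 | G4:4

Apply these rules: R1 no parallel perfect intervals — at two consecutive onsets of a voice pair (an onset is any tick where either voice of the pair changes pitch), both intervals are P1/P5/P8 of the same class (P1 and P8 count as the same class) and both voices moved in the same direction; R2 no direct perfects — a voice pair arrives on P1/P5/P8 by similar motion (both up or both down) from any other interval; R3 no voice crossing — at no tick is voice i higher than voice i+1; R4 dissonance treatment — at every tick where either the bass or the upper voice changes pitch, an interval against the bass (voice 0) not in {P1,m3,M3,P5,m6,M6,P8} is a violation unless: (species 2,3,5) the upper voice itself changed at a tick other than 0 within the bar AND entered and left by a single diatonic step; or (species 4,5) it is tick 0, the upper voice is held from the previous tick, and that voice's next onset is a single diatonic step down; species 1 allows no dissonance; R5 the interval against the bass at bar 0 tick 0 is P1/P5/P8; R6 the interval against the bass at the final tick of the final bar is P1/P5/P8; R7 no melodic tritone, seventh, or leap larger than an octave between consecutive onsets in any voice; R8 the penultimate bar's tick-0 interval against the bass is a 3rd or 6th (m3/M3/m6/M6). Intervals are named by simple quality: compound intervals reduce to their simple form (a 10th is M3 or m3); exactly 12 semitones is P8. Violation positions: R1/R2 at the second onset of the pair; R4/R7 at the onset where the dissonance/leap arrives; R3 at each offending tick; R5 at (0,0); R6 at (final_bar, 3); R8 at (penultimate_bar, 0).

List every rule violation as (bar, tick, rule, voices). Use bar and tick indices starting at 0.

bar 0: v0=G3 v1=G4 downbeat P8
bar 1: v0=F3 v1=F4 downbeat P8
bar 2: v0=G3 v1=E4 downbeat M6
bar 3: v0=E3 v1=B3 downbeat P5
bar 4: v0=F3 v1=D4 downbeat M6
bar 5: v0=E3 v1=G3 downbeat m3
bar 6: v0=F3 v1=C4 downbeat P5
bar 7: v0=E3 v1=C4 downbeat m6
bar 8: v0=C3 v1=A3 downbeat M6
bar 9: v0=F3 v1=D4 downbeat M6
bar 10: v0=G3 v1=G4 downbeat P8
  -> R1 @ bar 3 tick 0 v(0, 1): G3/D4 P5 -> E3/B3 P5 similar
  -> R2 @ bar 6 tick 0 v(0, 1): E3/G3 m3 -> F3/C4 P5 similar
  -> R2 @ bar 10 tick 0 v(0, 1): F3/D4 M6 -> G3/G4 P8 similar

(3, 0, R1, (0, 1))
(6, 0, R2, (0, 1))
(10, 0, R2, (0, 1))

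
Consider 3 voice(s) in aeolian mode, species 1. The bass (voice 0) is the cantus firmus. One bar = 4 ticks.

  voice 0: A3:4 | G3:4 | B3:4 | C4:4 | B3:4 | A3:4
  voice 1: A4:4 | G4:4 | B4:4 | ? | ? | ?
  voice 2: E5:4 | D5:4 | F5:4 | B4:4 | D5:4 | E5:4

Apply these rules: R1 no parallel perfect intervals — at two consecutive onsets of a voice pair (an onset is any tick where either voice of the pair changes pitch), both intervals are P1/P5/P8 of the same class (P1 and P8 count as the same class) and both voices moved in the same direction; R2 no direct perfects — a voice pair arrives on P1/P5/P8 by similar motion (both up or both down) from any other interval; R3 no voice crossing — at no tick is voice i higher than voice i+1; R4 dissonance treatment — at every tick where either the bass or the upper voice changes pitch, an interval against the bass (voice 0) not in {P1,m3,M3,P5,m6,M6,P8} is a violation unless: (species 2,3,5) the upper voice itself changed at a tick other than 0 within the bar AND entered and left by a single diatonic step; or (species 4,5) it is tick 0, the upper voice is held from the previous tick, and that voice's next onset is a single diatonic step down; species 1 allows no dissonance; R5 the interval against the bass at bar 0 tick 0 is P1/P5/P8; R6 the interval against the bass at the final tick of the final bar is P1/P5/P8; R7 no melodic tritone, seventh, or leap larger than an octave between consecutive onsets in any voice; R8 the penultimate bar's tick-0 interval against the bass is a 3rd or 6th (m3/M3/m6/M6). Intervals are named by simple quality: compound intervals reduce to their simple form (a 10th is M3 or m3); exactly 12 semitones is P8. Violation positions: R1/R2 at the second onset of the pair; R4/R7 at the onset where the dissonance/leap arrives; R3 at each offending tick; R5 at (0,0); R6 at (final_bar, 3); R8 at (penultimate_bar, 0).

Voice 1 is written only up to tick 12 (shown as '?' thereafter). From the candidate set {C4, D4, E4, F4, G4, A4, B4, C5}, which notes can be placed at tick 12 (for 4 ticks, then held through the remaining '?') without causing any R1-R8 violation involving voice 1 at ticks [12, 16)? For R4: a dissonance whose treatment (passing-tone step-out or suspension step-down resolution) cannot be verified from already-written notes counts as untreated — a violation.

C4: violates R7
D4: violates R4
E4: violates R2
F4: violates R4,R7
G4: legal
A4: legal
B4: violates R4
C5: violates R1,R3

{A4, G4}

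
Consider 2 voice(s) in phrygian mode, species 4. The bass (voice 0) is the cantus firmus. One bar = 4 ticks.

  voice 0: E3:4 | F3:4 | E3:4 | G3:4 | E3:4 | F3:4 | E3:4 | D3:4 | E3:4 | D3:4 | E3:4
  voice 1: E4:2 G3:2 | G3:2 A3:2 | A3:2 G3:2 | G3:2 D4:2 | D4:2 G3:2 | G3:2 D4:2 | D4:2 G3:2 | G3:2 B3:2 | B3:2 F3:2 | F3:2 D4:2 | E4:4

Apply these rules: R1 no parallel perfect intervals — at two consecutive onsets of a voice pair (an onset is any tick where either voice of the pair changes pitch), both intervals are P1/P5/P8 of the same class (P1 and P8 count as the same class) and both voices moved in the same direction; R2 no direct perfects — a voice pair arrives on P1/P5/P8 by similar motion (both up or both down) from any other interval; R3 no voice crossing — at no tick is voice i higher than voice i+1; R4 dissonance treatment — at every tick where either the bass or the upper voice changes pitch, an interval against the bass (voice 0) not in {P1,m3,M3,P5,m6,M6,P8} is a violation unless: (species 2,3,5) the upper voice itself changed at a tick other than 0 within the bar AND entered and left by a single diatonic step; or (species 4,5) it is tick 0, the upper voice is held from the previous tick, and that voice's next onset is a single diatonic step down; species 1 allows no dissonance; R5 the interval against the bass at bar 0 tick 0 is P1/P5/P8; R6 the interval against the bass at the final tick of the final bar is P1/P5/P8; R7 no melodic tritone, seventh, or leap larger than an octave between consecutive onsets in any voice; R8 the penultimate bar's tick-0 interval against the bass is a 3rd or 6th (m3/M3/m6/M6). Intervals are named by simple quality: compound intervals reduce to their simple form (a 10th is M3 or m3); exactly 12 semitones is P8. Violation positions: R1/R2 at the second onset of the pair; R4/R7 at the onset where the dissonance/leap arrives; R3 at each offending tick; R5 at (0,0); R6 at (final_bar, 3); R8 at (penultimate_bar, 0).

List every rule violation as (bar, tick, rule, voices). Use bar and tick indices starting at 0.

bar 0: v0=E3 v1=E4 downbeat P8
bar 1: v0=F3 v1=G3 downbeat M2
bar 2: v0=E3 v1=A3 downbeat P4
bar 3: v0=G3 v1=G3 downbeat P1
bar 4: v0=E3 v1=D4 downbeat m7
bar 5: v0=F3 v1=G3 downbeat M2
bar 6: v0=E3 v1=D4 downbeat m7
bar 7: v0=D3 v1=G3 downbeat P4
bar 8: v0=E3 v1=B3 downbeat P5
bar 9: v0=D3 v1=F3 downbeat m3
bar 10: v0=E3 v1=E4 downbeat P8
  -> R4 @ bar 1 tick 0 v(0, 1): F3/G3 M2 untreated
  -> R4 @ bar 4 tick 0 v(0, 1): E3/D4 m7 untreated
  -> R4 @ bar 5 tick 0 v(0, 1): F3/G3 M2 untreated
  -> R4 @ bar 6 tick 0 v(0, 1): E3/D4 m7 untreated
  -> R4 @ bar 7 tick 0 v(0, 1): D3/G3 P4 untreated
  -> R4 @ bar 8 tick 2 v(0, 1): E3/F3 m2 untreated
  -> R7 @ bar 8 tick 2 v(1,): B3->F3 leap 6st
  -> R1 @ bar 10 tick 0 v(0, 1): D3/D4 P8 -> E3/E4 P8 similar

(1, 0, R4, (0, 1))
(4, 0, R4, (0, 1))
(5, 0, R4, (0, 1))
(6, 0, R4, (0, 1))
(7, 0, R4, (0, 1))
(8, 2, R4, (0, 1))
(8, 2, R7, (1,))
(10, 0, R1, (0, 1))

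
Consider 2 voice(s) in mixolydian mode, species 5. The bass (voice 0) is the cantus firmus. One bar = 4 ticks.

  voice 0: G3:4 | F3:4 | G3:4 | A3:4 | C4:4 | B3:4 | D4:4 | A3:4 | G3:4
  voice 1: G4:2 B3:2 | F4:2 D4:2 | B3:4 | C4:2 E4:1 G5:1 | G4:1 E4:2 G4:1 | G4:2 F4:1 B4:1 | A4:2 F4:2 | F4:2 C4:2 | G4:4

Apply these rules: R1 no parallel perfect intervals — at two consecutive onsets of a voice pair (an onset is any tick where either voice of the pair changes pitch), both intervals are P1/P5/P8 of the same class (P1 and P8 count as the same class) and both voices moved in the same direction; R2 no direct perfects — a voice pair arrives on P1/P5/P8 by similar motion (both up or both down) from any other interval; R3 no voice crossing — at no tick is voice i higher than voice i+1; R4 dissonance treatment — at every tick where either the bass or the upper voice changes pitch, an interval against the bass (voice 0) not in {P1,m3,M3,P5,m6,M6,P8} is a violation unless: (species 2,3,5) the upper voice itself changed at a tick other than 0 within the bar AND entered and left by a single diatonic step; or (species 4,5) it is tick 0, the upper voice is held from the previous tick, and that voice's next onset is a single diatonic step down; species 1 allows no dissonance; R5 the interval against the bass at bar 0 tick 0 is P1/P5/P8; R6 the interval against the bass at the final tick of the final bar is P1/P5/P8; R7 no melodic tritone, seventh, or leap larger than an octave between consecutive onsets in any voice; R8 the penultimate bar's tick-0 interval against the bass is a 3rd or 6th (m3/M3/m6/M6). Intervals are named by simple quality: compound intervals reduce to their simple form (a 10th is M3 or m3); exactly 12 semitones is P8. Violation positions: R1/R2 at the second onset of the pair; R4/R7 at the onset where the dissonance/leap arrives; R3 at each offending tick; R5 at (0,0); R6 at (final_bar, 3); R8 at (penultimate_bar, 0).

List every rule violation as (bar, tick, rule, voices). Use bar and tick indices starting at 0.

bar 0: v0=G3 v1=G4 downbeat P8
bar 1: v0=F3 v1=F4 downbeat P8
bar 2: v0=G3 v1=B3 downbeat M3
bar 3: v0=A3 v1=C4 downbeat m3
bar 4: v0=C4 v1=G4 downbeat P5
bar 5: v0=B3 v1=G4 downbeat m6
bar 6: v0=D4 v1=A4 downbeat P5
bar 7: v0=A3 v1=F4 downbeat m6
bar 8: v0=G3 v1=G4 downbeat P8
  -> R7 @ bar 1 tick 0 v(1,): B3->F4 leap 6st
  -> R4 @ bar 3 tick 3 v(0, 1): A3/G5 m7 untreated
  -> R7 @ bar 3 tick 3 v(1,): E4->G5 leap 15st
  -> R4 @ bar 5 tick 2 v(0, 1): B3/F4 TT untreated
  -> R7 @ bar 5 tick 3 v(1,): F4->B4 leap 6st

(1, 0, R7, (1,))
(3, 3, R4, (0, 1))
(3, 3, R7, (1,))
(5, 2, R4, (0, 1))
(5, 3, R7, (1,))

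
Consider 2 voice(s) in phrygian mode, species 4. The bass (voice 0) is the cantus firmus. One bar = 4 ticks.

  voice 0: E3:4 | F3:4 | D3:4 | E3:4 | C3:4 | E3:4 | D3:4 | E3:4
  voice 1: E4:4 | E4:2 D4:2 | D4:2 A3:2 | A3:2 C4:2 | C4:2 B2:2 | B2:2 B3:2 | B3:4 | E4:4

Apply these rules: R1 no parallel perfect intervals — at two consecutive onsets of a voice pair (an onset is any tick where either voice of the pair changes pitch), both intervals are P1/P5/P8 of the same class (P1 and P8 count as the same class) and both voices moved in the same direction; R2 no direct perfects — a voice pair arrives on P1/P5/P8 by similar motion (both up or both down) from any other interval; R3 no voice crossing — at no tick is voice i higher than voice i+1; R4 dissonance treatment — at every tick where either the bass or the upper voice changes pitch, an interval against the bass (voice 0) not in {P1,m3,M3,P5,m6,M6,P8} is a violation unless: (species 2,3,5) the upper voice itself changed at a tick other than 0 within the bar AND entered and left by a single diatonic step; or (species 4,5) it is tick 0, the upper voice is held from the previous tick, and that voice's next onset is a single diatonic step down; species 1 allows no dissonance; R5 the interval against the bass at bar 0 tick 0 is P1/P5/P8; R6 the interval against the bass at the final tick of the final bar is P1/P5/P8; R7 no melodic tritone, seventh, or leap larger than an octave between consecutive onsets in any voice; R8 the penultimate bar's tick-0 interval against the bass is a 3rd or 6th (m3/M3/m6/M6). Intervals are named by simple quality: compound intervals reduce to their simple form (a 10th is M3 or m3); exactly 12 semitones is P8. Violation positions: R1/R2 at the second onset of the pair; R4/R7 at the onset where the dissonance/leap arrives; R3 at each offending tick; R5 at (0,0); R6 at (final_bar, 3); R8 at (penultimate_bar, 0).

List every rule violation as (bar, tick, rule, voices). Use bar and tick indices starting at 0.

bar 0: v0=E3 v1=E4 downbeat P8
bar 1: v0=F3 v1=E4 downbeat M7
bar 2: v0=D3 v1=D4 downbeat P8
bar 3: v0=E3 v1=A3 downbeat P4
bar 4: v0=C3 v1=C4 downbeat P8
bar 5: v0=E3 v1=B2 downbeat P4
bar 6: v0=D3 v1=B3 downbeat M6
bar 7: v0=E3 v1=E4 downbeat P8
  -> R4 @ bar 3 tick 0 v(0, 1): E3/A3 P4 untreated
  -> R3 @ bar 4 tick 2 v(0, 1): C3 above B2
  -> R4 @ bar 4 tick 2 v(0, 1): C3/B2 m2 untreated
  -> R7 @ bar 4 tick 2 v(1,): C4->B2 leap 13st
  -> R3 @ bar 4 tick 3 v(0, 1): C3 above B2
  -> R3 @ bar 5 tick 0 v(0, 1): E3 above B2
  -> R4 @ bar 5 tick 0 v(0, 1): E3/B2 P4 untreated
  -> R3 @ bar 5 tick 1 v(0, 1): E3 above B2
  -> R2 @ bar 7 tick 0 v(0, 1): D3/B3 M6 -> E3/E4 P8 similar

(3, 0, R4, (0, 1))
(4, 2, R3, (0, 1))
(4, 2, R4, (0, 1))
(4, 2, R7, (1,))
(4, 3, R3, (0, 1))
(5, 0, R3, (0, 1))
(5, 0, R4, (0, 1))
(5, 1, R3, (0, 1))
(7, 0, R2, (0, 1))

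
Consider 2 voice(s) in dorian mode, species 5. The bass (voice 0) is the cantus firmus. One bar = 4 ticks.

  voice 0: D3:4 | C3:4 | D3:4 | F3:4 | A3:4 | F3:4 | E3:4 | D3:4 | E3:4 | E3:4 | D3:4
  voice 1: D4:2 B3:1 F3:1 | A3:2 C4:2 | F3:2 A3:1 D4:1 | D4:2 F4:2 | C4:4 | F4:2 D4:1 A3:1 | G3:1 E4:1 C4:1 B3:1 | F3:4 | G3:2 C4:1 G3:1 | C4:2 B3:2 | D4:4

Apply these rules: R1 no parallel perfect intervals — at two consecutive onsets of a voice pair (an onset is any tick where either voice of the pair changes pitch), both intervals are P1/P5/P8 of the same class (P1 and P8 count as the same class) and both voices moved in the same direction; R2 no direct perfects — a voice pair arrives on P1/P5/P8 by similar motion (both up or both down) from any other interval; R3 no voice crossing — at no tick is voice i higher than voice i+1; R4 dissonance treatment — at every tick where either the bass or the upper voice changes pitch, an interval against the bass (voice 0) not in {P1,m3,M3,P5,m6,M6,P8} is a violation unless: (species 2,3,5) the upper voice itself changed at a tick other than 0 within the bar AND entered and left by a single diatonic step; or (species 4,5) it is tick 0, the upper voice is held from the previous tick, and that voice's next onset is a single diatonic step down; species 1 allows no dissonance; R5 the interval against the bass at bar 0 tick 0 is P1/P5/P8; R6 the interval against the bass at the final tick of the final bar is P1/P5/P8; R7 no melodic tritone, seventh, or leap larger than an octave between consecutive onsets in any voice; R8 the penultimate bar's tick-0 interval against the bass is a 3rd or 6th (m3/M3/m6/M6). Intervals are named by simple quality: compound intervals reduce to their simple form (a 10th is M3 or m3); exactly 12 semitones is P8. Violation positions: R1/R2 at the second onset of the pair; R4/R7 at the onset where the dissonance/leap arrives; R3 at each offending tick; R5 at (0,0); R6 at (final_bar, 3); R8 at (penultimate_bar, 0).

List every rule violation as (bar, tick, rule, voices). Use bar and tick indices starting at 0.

(0, 3, R7, (1,))
(7, 0, R7, (1,))

bar 0: v0=D3 v1=D4 downbeat P8
bar 1: v0=C3 v1=A3 downbeat M6
bar 2: v0=D3 v1=F3 downbeat m3
bar 3: v0=F3 v1=D4 downbeat M6
bar 4: v0=A3 v1=C4 downbeat m3
bar 5: v0=F3 v1=F4 downbeat P8
bar 6: v0=E3 v1=G3 downbeat m3
bar 7: v0=D3 v1=F3 downbeat m3
bar 8: v0=E3 v1=G3 downbeat m3
bar 9: v0=E3 v1=C4 downbeat m6
bar 10: v0=D3 v1=D4 downbeat P8
  -> R7 @ bar 0 tick 3 v(1,): B3->F3 leap 6st
  -> R7 @ bar 7 tick 0 v(1,): B3->F3 leap 6st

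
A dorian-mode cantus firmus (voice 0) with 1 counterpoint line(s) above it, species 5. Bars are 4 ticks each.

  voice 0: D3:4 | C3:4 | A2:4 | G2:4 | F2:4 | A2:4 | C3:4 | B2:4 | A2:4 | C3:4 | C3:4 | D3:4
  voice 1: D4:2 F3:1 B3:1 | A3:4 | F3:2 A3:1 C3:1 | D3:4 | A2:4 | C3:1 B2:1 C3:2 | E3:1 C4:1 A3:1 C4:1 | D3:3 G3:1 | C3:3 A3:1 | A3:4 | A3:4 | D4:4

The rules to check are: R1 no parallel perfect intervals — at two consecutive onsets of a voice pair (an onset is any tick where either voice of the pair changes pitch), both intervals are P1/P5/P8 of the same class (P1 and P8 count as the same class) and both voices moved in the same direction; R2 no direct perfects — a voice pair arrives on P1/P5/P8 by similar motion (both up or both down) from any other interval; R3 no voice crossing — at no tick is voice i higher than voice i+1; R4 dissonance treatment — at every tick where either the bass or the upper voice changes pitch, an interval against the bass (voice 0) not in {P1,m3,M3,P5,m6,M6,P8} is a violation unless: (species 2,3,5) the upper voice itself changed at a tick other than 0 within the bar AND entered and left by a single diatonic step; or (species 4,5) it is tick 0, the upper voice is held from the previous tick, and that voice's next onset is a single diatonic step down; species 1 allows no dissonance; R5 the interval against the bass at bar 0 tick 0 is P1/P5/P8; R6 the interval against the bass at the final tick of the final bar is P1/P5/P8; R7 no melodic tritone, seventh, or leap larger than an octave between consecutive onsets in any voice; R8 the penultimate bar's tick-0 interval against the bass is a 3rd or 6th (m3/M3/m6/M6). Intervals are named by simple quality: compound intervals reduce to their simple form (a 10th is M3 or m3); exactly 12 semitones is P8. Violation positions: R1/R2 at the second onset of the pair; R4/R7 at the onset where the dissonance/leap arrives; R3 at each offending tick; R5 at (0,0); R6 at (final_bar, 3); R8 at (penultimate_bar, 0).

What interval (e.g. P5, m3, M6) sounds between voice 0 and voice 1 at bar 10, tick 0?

M6

voice 0=C3 voice 1=A3 -> M6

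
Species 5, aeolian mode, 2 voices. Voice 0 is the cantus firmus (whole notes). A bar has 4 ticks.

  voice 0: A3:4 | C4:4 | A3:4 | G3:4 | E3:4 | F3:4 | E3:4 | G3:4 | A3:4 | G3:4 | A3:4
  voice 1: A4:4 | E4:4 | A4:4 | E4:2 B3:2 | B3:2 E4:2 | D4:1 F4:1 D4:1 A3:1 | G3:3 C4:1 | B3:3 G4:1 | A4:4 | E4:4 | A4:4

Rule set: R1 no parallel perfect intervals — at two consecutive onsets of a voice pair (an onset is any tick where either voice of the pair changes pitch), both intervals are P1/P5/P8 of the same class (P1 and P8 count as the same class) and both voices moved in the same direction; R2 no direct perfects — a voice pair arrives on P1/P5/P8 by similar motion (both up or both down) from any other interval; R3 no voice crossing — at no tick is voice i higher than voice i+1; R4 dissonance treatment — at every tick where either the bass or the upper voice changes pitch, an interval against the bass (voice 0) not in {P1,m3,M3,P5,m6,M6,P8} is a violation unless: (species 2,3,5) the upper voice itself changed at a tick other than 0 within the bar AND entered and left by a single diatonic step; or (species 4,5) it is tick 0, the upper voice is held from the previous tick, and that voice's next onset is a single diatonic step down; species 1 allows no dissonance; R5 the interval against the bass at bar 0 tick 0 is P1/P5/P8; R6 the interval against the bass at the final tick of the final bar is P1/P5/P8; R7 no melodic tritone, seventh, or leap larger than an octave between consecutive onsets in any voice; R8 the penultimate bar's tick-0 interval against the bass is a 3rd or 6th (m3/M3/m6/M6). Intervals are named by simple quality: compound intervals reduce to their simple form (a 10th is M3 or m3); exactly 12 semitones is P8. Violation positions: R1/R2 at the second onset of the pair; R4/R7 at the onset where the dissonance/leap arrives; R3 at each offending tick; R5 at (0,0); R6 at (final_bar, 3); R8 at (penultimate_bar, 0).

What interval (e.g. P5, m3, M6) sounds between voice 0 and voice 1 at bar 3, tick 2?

M3

voice 0=G3 voice 1=B3 -> M3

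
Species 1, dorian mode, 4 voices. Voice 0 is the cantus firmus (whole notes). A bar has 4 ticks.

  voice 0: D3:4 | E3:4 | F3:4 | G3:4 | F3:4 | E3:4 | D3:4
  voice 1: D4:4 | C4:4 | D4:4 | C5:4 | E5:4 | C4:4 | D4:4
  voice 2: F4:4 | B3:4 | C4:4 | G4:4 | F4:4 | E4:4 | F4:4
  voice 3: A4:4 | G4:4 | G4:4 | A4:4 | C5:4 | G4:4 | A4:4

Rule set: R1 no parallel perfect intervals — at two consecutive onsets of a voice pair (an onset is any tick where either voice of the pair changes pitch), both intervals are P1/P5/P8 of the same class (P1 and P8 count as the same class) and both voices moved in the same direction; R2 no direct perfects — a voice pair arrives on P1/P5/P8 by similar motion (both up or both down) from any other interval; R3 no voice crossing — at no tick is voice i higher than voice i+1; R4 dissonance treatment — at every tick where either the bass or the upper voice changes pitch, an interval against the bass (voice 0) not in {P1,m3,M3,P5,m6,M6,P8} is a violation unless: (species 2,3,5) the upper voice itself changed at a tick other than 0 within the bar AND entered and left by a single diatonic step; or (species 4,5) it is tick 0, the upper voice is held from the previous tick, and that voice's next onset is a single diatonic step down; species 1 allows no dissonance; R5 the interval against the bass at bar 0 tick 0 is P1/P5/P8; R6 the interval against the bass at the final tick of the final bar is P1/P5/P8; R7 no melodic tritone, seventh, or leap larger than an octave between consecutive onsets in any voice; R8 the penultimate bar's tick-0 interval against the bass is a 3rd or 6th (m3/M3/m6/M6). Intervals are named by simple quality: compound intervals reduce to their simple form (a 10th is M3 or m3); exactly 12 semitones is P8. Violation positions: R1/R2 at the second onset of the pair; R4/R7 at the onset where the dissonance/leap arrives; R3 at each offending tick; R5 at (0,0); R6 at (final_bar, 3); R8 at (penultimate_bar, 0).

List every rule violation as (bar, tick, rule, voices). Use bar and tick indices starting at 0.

(0, 0, R5, (0, 2))
(1, 0, R1, (1, 3))
(1, 0, R3, (1, 2))
(1, 0, R7, (2,))
(1, 1, R3, (1, 2))
(1, 2, R3, (1, 2))
(1, 3, R3, (1, 2))
(2, 0, R1, (0, 2))
(2, 0, R3, (1, 2))
(2, 0, R4, (0, 3))
(2, 1, R3, (1, 2))
(2, 2, R3, (1, 2))
(2, 3, R3, (1, 2))
(3, 0, R2, (0, 2))
(3, 0, R3, (1, 2))
(3, 0, R4, (0, 1))
(3, 0, R4, (0, 3))
(3, 0, R7, (1,))
(3, 1, R3, (1, 2))
(3, 2, R3, (1, 2))
(3, 3, R3, (1, 2))
(4, 0, R1, (0, 2))
(4, 0, R3, (1, 2))
(4, 0, R4, (0, 1))
(4, 1, R3, (1, 2))
(4, 2, R3, (1, 2))
(4, 3, R3, (1, 2))
(5, 0, R1, (0, 2))
(5, 0, R2, (1, 3))
(5, 0, R7, (1,))
(5, 0, R8, (0, 2))
(6, 0, R1, (1, 3))
(6, 3, R6, (0, 2))

bar 0: v0=D3 v1=D4 v2=F4 v3=A4 downbeat P5
bar 1: v0=E3 v1=C4 v2=B3 v3=G4 downbeat m3
bar 2: v0=F3 v1=D4 v2=C4 v3=G4 downbeat M2
bar 3: v0=G3 v1=C5 v2=G4 v3=A4 downbeat M2
bar 4: v0=F3 v1=E5 v2=F4 v3=C5 downbeat P5
bar 5: v0=E3 v1=C4 v2=E4 v3=G4 downbeat m3
bar 6: v0=D3 v1=D4 v2=F4 v3=A4 downbeat P5
  -> R5 @ bar 0 tick 0 v(0, 2): opens on m3
  -> R1 @ bar 1 tick 0 v(1, 3): D4/A4 P5 -> C4/G4 P5 similar
  -> R3 @ bar 1 tick 0 v(1, 2): C4 above B3
  -> R7 @ bar 1 tick 0 v(2,): F4->B3 leap 6st
  -> R3 @ bar 1 tick 1 v(1, 2): C4 above B3
  -> R3 @ bar 1 tick 2 v(1, 2): C4 above B3
  -> R3 @ bar 1 tick 3 v(1, 2): C4 above B3
  -> R1 @ bar 2 tick 0 v(0, 2): E3/B3 P5 -> F3/C4 P5 similar
  -> R3 @ bar 2 tick 0 v(1, 2): D4 above C4
  -> R4 @ bar 2 tick 0 v(0, 3): F3/G4 M2 untreated
  -> R3 @ bar 2 tick 1 v(1, 2): D4 above C4
  -> R3 @ bar 2 tick 2 v(1, 2): D4 above C4
  -> R3 @ bar 2 tick 3 v(1, 2): D4 above C4
  -> R2 @ bar 3 tick 0 v(0, 2): F3/C4 P5 -> G3/G4 P8 similar
  -> R3 @ bar 3 tick 0 v(1, 2): C5 above G4
  -> R4 @ bar 3 tick 0 v(0, 1): G3/C5 P4 untreated
  -> R4 @ bar 3 tick 0 v(0, 3): G3/A4 M2 untreated
  -> R7 @ bar 3 tick 0 v(1,): D4->C5 leap 10st
  -> R3 @ bar 3 tick 1 v(1, 2): C5 above G4
  -> R3 @ bar 3 tick 2 v(1, 2): C5 above G4
  -> R3 @ bar 3 tick 3 v(1, 2): C5 above G4
  -> R1 @ bar 4 tick 0 v(0, 2): G3/G4 P8 -> F3/F4 P8 similar
  -> R3 @ bar 4 tick 0 v(1, 2): E5 above F4
  -> R4 @ bar 4 tick 0 v(0, 1): F3/E5 M7 untreated
  -> R3 @ bar 4 tick 1 v(1, 2): E5 above F4
  -> R3 @ bar 4 tick 2 v(1, 2): E5 above F4
  -> R3 @ bar 4 tick 3 v(1, 2): E5 above F4
  -> R1 @ bar 5 tick 0 v(0, 2): F3/F4 P8 -> E3/E4 P8 similar
  -> R2 @ bar 5 tick 0 v(1, 3): E5/C5 M3 -> C4/G4 P5 similar
  -> R7 @ bar 5 tick 0 v(1,): E5->C4 leap 16st
  -> R8 @ bar 5 tick 0 v(0, 2): penult P8 not 3rd/6th
  -> R1 @ bar 6 tick 0 v(1, 3): C4/G4 P5 -> D4/A4 P5 similar
  -> R6 @ bar 6 tick 3 v(0, 2): closes on m3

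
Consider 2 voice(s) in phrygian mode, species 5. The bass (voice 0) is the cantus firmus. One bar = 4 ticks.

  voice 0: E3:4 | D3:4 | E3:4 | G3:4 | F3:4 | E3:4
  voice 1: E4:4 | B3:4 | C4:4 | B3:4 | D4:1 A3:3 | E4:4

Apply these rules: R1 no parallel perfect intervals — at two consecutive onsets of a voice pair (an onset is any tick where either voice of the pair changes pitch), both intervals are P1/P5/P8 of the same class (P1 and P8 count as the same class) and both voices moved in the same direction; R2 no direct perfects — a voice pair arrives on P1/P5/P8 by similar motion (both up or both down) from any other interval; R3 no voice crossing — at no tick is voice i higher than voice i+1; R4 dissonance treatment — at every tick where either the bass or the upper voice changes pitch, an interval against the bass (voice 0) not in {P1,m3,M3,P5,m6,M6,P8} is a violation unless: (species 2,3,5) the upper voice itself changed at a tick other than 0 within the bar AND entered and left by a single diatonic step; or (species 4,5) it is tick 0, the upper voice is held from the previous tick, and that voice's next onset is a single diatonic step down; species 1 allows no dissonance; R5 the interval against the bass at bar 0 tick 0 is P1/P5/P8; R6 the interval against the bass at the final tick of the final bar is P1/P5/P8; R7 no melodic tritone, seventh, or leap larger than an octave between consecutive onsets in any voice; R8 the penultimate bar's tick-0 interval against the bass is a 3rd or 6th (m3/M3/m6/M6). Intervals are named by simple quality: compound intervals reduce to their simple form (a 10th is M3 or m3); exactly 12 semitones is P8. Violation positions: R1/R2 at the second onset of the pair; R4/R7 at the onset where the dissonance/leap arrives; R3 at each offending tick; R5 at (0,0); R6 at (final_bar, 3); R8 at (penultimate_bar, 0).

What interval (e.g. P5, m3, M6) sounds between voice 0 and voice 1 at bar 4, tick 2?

voice 0=F3 voice 1=A3 -> M3

M3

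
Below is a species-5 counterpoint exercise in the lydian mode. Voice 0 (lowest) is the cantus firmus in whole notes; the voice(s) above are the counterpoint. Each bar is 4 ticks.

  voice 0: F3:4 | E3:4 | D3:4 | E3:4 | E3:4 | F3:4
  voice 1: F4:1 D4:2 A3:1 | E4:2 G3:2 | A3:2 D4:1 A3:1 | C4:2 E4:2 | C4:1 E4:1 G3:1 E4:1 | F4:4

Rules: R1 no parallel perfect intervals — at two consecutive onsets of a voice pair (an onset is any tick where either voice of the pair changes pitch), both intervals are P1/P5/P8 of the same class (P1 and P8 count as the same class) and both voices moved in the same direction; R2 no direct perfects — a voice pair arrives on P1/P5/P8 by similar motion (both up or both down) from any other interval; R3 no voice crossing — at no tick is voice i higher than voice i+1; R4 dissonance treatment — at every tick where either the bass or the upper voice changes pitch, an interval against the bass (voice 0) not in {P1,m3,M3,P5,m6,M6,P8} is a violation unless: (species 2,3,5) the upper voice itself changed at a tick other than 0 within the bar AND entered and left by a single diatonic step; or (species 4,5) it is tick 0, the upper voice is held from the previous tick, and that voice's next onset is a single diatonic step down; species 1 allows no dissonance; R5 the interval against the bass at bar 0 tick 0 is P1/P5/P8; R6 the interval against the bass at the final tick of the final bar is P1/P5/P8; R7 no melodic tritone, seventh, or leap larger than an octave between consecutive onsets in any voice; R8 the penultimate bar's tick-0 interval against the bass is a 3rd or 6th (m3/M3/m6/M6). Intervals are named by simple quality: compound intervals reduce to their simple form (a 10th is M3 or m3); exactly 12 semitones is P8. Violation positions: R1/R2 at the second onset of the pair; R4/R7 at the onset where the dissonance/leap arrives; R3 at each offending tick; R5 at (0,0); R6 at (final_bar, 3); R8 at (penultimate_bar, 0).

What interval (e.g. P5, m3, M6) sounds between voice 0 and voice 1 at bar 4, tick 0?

voice 0=E3 voice 1=C4 -> m6

m6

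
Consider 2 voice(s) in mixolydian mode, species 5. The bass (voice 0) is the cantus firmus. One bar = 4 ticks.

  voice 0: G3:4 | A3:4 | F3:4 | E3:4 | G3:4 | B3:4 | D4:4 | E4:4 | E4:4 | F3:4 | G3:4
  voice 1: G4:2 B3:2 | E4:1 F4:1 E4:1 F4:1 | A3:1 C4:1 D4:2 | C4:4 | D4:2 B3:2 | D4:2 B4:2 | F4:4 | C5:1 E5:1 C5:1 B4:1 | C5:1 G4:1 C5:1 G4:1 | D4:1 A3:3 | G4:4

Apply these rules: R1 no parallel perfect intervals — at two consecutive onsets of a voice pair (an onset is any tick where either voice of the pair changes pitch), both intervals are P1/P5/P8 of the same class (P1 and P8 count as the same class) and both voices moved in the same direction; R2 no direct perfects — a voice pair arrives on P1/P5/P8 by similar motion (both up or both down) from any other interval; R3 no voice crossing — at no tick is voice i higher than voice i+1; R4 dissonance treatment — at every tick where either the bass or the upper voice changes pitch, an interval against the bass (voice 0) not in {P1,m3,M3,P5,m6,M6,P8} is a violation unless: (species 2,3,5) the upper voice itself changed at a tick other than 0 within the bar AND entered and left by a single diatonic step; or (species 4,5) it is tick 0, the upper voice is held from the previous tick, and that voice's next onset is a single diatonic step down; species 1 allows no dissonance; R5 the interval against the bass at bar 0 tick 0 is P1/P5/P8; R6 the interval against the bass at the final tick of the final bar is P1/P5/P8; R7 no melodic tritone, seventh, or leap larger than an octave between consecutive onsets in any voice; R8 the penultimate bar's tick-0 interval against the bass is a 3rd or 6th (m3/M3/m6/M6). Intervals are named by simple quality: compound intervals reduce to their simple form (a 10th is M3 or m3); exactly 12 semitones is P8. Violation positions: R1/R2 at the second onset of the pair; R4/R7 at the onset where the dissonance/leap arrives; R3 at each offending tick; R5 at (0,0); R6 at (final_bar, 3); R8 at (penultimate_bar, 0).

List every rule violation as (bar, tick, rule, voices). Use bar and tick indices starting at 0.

bar 0: v0=G3 v1=G4 downbeat P8
bar 1: v0=A3 v1=E4 downbeat P5
bar 2: v0=F3 v1=A3 downbeat M3
bar 3: v0=E3 v1=C4 downbeat m6
bar 4: v0=G3 v1=D4 downbeat P5
bar 5: v0=B3 v1=D4 downbeat m3
bar 6: v0=D4 v1=F4 downbeat m3
bar 7: v0=E4 v1=C5 downbeat m6
bar 8: v0=E4 v1=C5 downbeat m6
bar 9: v0=F3 v1=D4 downbeat M6
bar 10: v0=G3 v1=G4 downbeat P8
  -> R2 @ bar 1 tick 0 v(0, 1): G3/B3 M3 -> A3/E4 P5 similar
  -> R2 @ bar 4 tick 0 v(0, 1): E3/C4 m6 -> G3/D4 P5 similar
  -> R7 @ bar 6 tick 0 v(1,): B4->F4 leap 6st
  -> R7 @ bar 9 tick 0 v(0,): E4->F3 leap 11st
  -> R2 @ bar 10 tick 0 v(0, 1): F3/A3 M3 -> G3/G4 P8 similar
  -> R7 @ bar 10 tick 0 v(1,): A3->G4 leap 10st

(1, 0, R2, (0, 1))
(4, 0, R2, (0, 1))
(6, 0, R7, (1,))
(9, 0, R7, (0,))
(10, 0, R2, (0, 1))
(10, 0, R7, (1,))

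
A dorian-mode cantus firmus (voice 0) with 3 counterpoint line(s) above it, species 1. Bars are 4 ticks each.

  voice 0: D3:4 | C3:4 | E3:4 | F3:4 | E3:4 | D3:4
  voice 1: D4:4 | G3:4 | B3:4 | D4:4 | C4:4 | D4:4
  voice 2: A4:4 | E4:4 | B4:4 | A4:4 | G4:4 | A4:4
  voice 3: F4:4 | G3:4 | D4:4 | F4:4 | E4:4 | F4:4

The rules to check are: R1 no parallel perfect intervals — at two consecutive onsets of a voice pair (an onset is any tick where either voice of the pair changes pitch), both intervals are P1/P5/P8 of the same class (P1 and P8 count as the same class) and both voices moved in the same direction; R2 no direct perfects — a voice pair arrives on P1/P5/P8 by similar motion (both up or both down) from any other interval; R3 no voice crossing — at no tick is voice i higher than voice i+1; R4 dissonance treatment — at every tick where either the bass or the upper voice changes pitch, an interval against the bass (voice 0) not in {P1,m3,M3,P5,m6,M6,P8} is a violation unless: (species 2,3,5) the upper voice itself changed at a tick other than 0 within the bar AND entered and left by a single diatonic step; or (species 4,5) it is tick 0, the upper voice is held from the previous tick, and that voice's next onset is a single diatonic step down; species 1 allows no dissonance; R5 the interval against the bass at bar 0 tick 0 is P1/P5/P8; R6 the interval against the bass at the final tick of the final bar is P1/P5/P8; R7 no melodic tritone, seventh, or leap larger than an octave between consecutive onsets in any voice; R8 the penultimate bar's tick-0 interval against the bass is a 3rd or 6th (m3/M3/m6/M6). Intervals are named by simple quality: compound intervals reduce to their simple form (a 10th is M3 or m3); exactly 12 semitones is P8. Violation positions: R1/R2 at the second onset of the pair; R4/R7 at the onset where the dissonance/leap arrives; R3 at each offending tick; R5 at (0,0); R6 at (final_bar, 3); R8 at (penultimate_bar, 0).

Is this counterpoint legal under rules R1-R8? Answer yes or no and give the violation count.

bar 0: v0=D3 v1=D4 v2=A4 v3=F4 (m3)
bar 1: v0=C3 v1=G3 v2=E4 v3=G3 (P5)
bar 2: v0=E3 v1=B3 v2=B4 v3=D4 (m7)
bar 3: v0=F3 v1=D4 v2=A4 v3=F4 (P8)
bar 4: v0=E3 v1=C4 v2=G4 v3=E4 (P8)
bar 5: v0=D3 v1=D4 v2=A4 v3=F4 (m3)
  R3 @ bar0.0: A4 above F4
  R5 @ bar0.0: opens on m3
  R3 @ bar0.1: A4 above F4
  R3 @ bar0.2: A4 above F4
  R3 @ bar0.3: A4 above F4
  R2 @ bar1.0: D3/D4 P8 -> C3/G3 P5 similar
  R2 @ bar1.0: D3/F4 m3 -> C3/G3 P5 similar
  R2 @ bar1.0: D4/F4 m3 -> G3/G3 P1 similar
  R3 @ bar1.0: E4 above G3
  R7 @ bar1.0: F4->G3 leap 10st
  R3 @ bar1.1: E4 above G3
  R3 @ bar1.2: E4 above G3
  R3 @ bar1.3: E4 above G3
  R1 @ bar2.0: C3/G3 P5 -> E3/B3 P5 similar
  R2 @ bar2.0: C3/E4 M3 -> E3/B4 P5 similar
  R2 @ bar2.0: G3/E4 M6 -> B3/B4 P8 similar
  R3 @ bar2.0: B4 above D4
  R4 @ bar2.0: E3/D4 m7 untreated
  R3 @ bar2.1: B4 above D4
  R3 @ bar2.2: B4 above D4
  R3 @ bar2.3: B4 above D4
  R2 @ bar3.0: E3/D4 m7 -> F3/F4 P8 similar
  R3 @ bar3.0: A4 above F4
  R3 @ bar3.1: A4 above F4
  R3 @ bar3.2: A4 above F4
  R3 @ bar3.3: A4 above F4
  R1 @ bar4.0: F3/F4 P8 -> E3/E4 P8 similar
  R1 @ bar4.0: D4/A4 P5 -> C4/G4 P5 similar
  R3 @ bar4.0: G4 above E4
  R8 @ bar4.0: penult P8 not 3rd/6th
  R3 @ bar4.1: G4 above E4
  R3 @ bar4.2: G4 above E4
  R3 @ bar4.3: G4 above E4
  R1 @ bar5.0: C4/G4 P5 -> D4/A4 P5 similar
  R3 @ bar5.0: A4 above F4
  R3 @ bar5.1: A4 above F4
  R3 @ bar5.2: A4 above F4
  R3 @ bar5.3: A4 above F4
  R6 @ bar5.3: closes on m3

No (39 violations)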